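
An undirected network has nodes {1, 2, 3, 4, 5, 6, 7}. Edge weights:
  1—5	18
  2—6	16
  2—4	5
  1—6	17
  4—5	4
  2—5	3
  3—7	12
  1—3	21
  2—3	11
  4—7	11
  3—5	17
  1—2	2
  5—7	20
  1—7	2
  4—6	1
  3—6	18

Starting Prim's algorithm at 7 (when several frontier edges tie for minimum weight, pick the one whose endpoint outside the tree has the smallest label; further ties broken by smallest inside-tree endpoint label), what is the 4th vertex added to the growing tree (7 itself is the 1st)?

5

Prim, starting at 7.
Step 1: cheapest edge leaving the tree is 1—7 (2); add 1.
Step 2: cheapest edge leaving the tree is 1—2 (2); add 2.
Step 3: cheapest edge leaving the tree is 2—5 (3); add 5.
Step 4: cheapest edge leaving the tree is 4—5 (4); add 4.
Step 5: cheapest edge leaving the tree is 4—6 (1); add 6.
Step 6: cheapest edge leaving the tree is 2—3 (11); add 3.
Vertex order: 7, 1, 2, 5, 4, 6, 3. The 4th vertex is 5.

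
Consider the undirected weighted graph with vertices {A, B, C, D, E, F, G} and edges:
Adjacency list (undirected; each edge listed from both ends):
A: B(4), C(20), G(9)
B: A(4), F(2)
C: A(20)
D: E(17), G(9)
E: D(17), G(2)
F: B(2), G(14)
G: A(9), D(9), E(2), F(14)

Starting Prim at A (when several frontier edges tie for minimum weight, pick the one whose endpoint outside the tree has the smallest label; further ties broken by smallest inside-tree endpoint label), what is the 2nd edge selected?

Grow the tree from A using Prim:
Step 1: frontier [A-B 4, A-G 9, A-C 20] → take A-B (4); add B.
Step 2: frontier [A-G 9, A-C 20, B-F 2] → take B-F (2); add F.
Step 3: frontier [A-G 9, A-C 20, F-G 14] → take A-G (9); add G.
Step 4: frontier [A-C 20, E-G 2, D-G 9] → take E-G (2); add E.
Step 5: frontier [A-C 20, D-E 17, D-G 9] → take D-G (9); add D.
Step 6: frontier [A-C 20] → take A-C (20); add C.
The 2nd edge added is B-F.

B-F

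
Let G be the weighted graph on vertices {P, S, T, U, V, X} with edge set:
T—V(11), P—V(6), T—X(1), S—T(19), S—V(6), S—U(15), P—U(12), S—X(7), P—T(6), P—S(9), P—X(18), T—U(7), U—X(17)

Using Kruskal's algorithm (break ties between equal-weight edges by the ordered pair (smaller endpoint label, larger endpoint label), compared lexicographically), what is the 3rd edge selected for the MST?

Sort edges by weight, then run Kruskal:
T—X (1): add — endpoints in different components.
P—T (6): add — endpoints in different components.
P—V (6): add — endpoints in different components.
S—V (6): add — endpoints in different components.
S—X (7): skip — X and S already connected.
T—U (7): add — endpoints in different components.
The 3rd edge added is P—V.

P-V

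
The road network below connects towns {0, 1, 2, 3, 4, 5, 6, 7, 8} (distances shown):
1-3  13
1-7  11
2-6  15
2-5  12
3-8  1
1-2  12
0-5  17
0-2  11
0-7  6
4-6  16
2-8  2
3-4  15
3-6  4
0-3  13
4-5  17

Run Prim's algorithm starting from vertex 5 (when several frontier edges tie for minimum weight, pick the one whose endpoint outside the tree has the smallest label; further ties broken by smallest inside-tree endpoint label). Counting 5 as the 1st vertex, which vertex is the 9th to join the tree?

4

Prim, starting at 5.
Step 1: cheapest edge leaving the tree is 2-5 (12); add 2.
Step 2: cheapest edge leaving the tree is 2-8 (2); add 8.
Step 3: cheapest edge leaving the tree is 3-8 (1); add 3.
Step 4: cheapest edge leaving the tree is 3-6 (4); add 6.
Step 5: cheapest edge leaving the tree is 0-2 (11); add 0.
Step 6: cheapest edge leaving the tree is 0-7 (6); add 7.
Step 7: cheapest edge leaving the tree is 1-7 (11); add 1.
Step 8: cheapest edge leaving the tree is 3-4 (15); add 4.
Vertex order: 5, 2, 8, 3, 6, 0, 7, 1, 4. The 9th vertex is 4.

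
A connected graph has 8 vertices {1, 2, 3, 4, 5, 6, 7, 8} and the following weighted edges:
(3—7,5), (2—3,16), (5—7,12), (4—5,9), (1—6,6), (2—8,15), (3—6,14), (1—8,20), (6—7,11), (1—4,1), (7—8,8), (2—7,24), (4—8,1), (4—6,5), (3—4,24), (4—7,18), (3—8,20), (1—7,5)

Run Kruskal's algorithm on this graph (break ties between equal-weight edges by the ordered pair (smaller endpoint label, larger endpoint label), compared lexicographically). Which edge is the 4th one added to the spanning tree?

Kruskal's algorithm — process edges by increasing weight (ties by edge label):
1—4 (1): add — endpoints in different components.
4—8 (1): add — endpoints in different components.
1—7 (5): add — endpoints in different components.
3—7 (5): add — endpoints in different components.
4—6 (5): add — endpoints in different components.
1—6 (6): skip — 1 and 6 already connected.
7—8 (8): skip — 7 and 8 already connected.
4—5 (9): add — endpoints in different components.
6—7 (11): skip — 6 and 7 already connected.
5—7 (12): skip — 5 and 7 already connected.
3—6 (14): skip — 3 and 6 already connected.
2—8 (15): add — endpoints in different components.
The 4th edge added is 3—7.

3-7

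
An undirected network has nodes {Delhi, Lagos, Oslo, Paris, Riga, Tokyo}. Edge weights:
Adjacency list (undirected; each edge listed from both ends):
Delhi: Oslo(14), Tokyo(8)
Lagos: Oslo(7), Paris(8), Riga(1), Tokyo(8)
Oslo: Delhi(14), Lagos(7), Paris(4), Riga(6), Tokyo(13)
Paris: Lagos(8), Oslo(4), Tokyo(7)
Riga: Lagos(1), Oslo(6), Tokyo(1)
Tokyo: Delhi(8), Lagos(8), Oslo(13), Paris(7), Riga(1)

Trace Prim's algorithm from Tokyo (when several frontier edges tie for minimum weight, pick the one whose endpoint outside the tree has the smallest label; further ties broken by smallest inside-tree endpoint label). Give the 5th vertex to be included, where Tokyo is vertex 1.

Prim, starting at Tokyo.
Step 1: frontier [Riga-Tokyo 1, Paris-Tokyo 7, Delhi-Tokyo 8, Lagos-Tokyo 8, Oslo-Tokyo 13] → take Riga-Tokyo (1); add Riga.
Step 2: frontier [Lagos-Riga 1, Oslo-Riga 6, Paris-Tokyo 7, Delhi-Tokyo 8, Lagos-Tokyo 8, Oslo-Tokyo 13] → take Lagos-Riga (1); add Lagos.
Step 3: frontier [Lagos-Oslo 7, Lagos-Paris 8, Oslo-Riga 6, Paris-Tokyo 7, Delhi-Tokyo 8, Oslo-Tokyo 13] → take Oslo-Riga (6); add Oslo.
Step 4: frontier [Lagos-Paris 8, Oslo-Paris 4, Delhi-Oslo 14, Paris-Tokyo 7, Delhi-Tokyo 8] → take Oslo-Paris (4); add Paris.
Step 5: frontier [Delhi-Oslo 14, Delhi-Tokyo 8] → take Delhi-Tokyo (8); add Delhi.
Vertex order: Tokyo, Riga, Lagos, Oslo, Paris, Delhi. The 5th vertex is Paris.

Paris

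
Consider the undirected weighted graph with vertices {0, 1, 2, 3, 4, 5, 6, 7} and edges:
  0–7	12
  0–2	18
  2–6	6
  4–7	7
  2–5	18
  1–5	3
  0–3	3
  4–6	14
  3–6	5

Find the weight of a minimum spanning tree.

54

Prim's algorithm from 7:
Step 1: frontier [4–7 7, 0–7 12] → take 4–7 (7); add 4.
Step 2: frontier [4–6 14, 0–7 12] → take 0–7 (12); add 0.
Step 3: frontier [0–3 3, 0–2 18, 4–6 14] → take 0–3 (3); add 3.
Step 4: frontier [0–2 18, 3–6 5, 4–6 14] → take 3–6 (5); add 6.
Step 5: frontier [0–2 18, 2–6 6] → take 2–6 (6); add 2.
Step 6: frontier [2–5 18] → take 2–5 (18); add 5.
Step 7: frontier [1–5 3] → take 1–5 (3); add 1.
MST edges: 4–7, 0–7, 0–3, 3–6, 2–6, 2–5, 1–5; total weight 7+12+3+5+6+18+3 = 54.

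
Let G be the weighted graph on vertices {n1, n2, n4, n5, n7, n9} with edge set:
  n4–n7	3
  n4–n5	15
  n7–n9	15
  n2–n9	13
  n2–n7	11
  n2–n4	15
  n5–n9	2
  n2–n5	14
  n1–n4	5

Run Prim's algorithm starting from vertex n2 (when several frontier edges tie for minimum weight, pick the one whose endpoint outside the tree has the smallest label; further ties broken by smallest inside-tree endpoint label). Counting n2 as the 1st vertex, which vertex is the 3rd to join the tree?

Prim, starting at n2.
Step 1: cheapest edge leaving the tree is n2–n7 (11); add n7.
Step 2: cheapest edge leaving the tree is n4–n7 (3); add n4.
Step 3: cheapest edge leaving the tree is n1–n4 (5); add n1.
Step 4: cheapest edge leaving the tree is n2–n9 (13); add n9.
Step 5: cheapest edge leaving the tree is n5–n9 (2); add n5.
Vertex order: n2, n7, n4, n1, n9, n5. The 3rd vertex is n4.

n4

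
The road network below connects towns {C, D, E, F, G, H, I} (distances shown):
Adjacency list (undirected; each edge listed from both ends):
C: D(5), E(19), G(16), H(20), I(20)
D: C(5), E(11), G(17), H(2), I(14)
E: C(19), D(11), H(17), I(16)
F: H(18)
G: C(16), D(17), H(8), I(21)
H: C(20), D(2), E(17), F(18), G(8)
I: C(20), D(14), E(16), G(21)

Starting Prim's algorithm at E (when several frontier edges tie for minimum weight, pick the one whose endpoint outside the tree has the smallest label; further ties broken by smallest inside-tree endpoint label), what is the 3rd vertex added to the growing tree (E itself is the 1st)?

Prim, starting at E.
Step 1: cheapest edge leaving the tree is D E (11); add D.
Step 2: cheapest edge leaving the tree is D H (2); add H.
Step 3: cheapest edge leaving the tree is C D (5); add C.
Step 4: cheapest edge leaving the tree is G H (8); add G.
Step 5: cheapest edge leaving the tree is D I (14); add I.
Step 6: cheapest edge leaving the tree is F H (18); add F.
Vertex order: E, D, H, C, G, I, F. The 3rd vertex is H.

H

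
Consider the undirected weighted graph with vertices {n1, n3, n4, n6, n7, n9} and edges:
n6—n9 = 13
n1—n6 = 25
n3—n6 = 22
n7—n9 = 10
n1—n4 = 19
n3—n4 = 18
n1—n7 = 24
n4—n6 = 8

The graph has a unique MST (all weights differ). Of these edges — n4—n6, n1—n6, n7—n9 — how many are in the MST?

2

Kruskal's algorithm — process edges by increasing weight (ties by edge label):
n4—n6 (8): add. Components now {n3} {n9} {n1} {n7} {n4,n6}
n7—n9 (10): add. Components now {n3} {n7,n9} {n1} {n4,n6}
n6—n9 (13): add. Components now {n3} {n4,n6,n7,n9} {n1}
n3—n4 (18): add. Components now {n3,n4,n6,n7,n9} {n1}
n1—n4 (19): add. Components now {n1,n3,n4,n6,n7,n9}
MST edge set: {n4—n6, n7—n9, n6—n9, n3—n4, n1—n4}.
Of the listed edges, {n4—n6, n7—n9} are in the MST → 2.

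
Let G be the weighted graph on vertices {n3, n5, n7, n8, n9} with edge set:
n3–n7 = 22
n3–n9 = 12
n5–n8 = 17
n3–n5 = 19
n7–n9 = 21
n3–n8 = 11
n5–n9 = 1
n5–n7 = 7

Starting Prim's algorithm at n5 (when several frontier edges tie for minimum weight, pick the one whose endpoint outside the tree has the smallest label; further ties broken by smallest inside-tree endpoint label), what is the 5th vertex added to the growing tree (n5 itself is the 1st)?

n8

Grow the tree from n5 using Prim:
Step 1: cheapest edge leaving the tree is n5–n9 (1); add n9.
Step 2: cheapest edge leaving the tree is n5–n7 (7); add n7.
Step 3: cheapest edge leaving the tree is n3–n9 (12); add n3.
Step 4: cheapest edge leaving the tree is n3–n8 (11); add n8.
Vertex order: n5, n9, n7, n3, n8. The 5th vertex is n8.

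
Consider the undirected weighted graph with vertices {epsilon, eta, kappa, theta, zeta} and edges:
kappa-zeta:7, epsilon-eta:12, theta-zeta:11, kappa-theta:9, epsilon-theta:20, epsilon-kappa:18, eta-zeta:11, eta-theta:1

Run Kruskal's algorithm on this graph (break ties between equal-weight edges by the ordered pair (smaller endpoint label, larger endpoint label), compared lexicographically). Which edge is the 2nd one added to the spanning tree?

kappa-zeta

Kruskal's algorithm — process edges by increasing weight (ties by edge label):
eta-theta (1): add — endpoints in different components.
kappa-zeta (7): add — endpoints in different components.
kappa-theta (9): add — endpoints in different components.
eta-zeta (11): skip — eta and zeta already connected.
theta-zeta (11): skip — theta and zeta already connected.
epsilon-eta (12): add — endpoints in different components.
The 2nd edge added is kappa-zeta.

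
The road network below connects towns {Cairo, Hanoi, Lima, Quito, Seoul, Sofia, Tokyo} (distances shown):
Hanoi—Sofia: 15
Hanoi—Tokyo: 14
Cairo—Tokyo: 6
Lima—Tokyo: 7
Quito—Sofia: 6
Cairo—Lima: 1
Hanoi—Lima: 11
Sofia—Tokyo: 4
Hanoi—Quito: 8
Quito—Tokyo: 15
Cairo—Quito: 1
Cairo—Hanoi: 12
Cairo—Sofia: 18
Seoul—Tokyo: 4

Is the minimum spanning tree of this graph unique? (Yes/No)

Kruskal's algorithm — process edges by increasing weight (ties by edge label):
Cairo—Lima (1): add — endpoints in different components.
Cairo—Quito (1): add — endpoints in different components.
Seoul—Tokyo (4): add — endpoints in different components.
Sofia—Tokyo (4): add — endpoints in different components.
Cairo—Tokyo (6): add — endpoints in different components.
Quito—Sofia (6): skip — Quito and Sofia already connected.
Lima—Tokyo (7): skip — Tokyo and Lima already connected.
Hanoi—Quito (8): add — endpoints in different components.
Non-tree edge Quito—Sofia has weight 6, equal to the heaviest edge on its tree cycle — swapping gives another MST of the same weight. Not unique.

No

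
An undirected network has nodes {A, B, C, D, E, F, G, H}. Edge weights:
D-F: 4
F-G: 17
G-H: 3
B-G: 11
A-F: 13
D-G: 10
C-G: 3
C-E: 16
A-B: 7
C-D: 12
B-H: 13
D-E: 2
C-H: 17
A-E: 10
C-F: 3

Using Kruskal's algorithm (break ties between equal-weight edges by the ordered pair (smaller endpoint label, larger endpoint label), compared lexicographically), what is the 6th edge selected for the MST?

A-B

Sort edges by weight, then run Kruskal:
D-E (2): add — endpoints in different components.
C-F (3): add — endpoints in different components.
C-G (3): add — endpoints in different components.
G-H (3): add — endpoints in different components.
D-F (4): add — endpoints in different components.
A-B (7): add — endpoints in different components.
A-E (10): add — endpoints in different components.
The 6th edge added is A-B.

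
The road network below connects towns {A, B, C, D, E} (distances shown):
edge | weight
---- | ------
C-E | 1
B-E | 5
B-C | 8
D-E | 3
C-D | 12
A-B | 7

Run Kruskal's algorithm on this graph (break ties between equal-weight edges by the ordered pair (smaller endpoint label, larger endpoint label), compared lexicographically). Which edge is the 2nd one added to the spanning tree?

Kruskal's algorithm — process edges by increasing weight (ties by edge label):
C-E (1): add. Components now {A} {B} {C,E} {D}
D-E (3): add. Components now {A} {B} {C,D,E}
B-E (5): add. Components now {A} {B,C,D,E}
A-B (7): add. Components now {A,B,C,D,E}
The 2nd edge added is D-E.

D-E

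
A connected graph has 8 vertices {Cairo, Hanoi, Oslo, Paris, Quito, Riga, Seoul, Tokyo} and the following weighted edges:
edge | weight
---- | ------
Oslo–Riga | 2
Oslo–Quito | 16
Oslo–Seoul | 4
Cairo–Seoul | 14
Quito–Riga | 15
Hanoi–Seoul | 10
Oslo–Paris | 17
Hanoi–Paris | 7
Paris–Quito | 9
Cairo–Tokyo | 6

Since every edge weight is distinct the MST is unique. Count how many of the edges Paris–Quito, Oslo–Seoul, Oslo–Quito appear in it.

2

Sort edges by weight, then run Kruskal:
Oslo–Riga (2): add — endpoints in different components.
Oslo–Seoul (4): add — endpoints in different components.
Cairo–Tokyo (6): add — endpoints in different components.
Hanoi–Paris (7): add — endpoints in different components.
Paris–Quito (9): add — endpoints in different components.
Hanoi–Seoul (10): add — endpoints in different components.
Cairo–Seoul (14): add — endpoints in different components.
MST edge set: {Oslo–Riga, Oslo–Seoul, Cairo–Tokyo, Hanoi–Paris, Paris–Quito, Hanoi–Seoul, Cairo–Seoul}.
Of the listed edges, {Paris–Quito, Oslo–Seoul} are in the MST → 2.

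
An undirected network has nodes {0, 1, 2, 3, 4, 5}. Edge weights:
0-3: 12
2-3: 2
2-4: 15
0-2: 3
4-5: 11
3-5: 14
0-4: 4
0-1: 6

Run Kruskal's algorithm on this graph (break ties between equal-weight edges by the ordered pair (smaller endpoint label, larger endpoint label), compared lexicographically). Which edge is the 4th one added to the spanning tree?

0-1

Sort edges by weight, then run Kruskal:
2-3 (2): add — endpoints in different components.
0-2 (3): add — endpoints in different components.
0-4 (4): add — endpoints in different components.
0-1 (6): add — endpoints in different components.
4-5 (11): add — endpoints in different components.
The 4th edge added is 0-1.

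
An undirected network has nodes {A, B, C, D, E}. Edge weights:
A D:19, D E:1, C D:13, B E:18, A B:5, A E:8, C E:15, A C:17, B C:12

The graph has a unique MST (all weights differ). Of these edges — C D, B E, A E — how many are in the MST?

1

Kruskal: consider edges lightest-first.
D E (1): add. Components now {A} {B} {C} {D,E}
A B (5): add. Components now {A,B} {C} {D,E}
A E (8): add. Components now {A,B,D,E} {C}
B C (12): add. Components now {A,B,C,D,E}
MST edge set: {D E, A B, A E, B C}.
Of the listed edges, {A E} are in the MST → 1.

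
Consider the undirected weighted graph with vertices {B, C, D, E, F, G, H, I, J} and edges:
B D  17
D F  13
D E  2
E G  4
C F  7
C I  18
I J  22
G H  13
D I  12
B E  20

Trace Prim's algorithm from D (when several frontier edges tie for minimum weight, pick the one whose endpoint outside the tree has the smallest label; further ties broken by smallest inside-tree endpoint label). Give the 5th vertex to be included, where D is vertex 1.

Prim's algorithm from D:
Step 1: cheapest edge leaving the tree is D E (2); add E.
Step 2: cheapest edge leaving the tree is E G (4); add G.
Step 3: cheapest edge leaving the tree is D I (12); add I.
Step 4: cheapest edge leaving the tree is D F (13); add F.
Step 5: cheapest edge leaving the tree is C F (7); add C.
Step 6: cheapest edge leaving the tree is G H (13); add H.
Step 7: cheapest edge leaving the tree is B D (17); add B.
Step 8: cheapest edge leaving the tree is I J (22); add J.
Vertex order: D, E, G, I, F, C, H, B, J. The 5th vertex is F.

F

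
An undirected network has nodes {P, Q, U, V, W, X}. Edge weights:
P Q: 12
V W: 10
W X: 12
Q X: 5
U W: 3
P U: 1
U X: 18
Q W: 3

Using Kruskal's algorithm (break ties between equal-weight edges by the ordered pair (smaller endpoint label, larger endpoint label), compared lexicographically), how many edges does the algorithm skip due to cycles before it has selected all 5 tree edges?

0

Kruskal's algorithm — process edges by increasing weight (ties by edge label):
P U (1): add — endpoints in different components.
Q W (3): add — endpoints in different components.
U W (3): add — endpoints in different components.
Q X (5): add — endpoints in different components.
V W (10): add — endpoints in different components.
Edges rejected before the tree was complete: 0.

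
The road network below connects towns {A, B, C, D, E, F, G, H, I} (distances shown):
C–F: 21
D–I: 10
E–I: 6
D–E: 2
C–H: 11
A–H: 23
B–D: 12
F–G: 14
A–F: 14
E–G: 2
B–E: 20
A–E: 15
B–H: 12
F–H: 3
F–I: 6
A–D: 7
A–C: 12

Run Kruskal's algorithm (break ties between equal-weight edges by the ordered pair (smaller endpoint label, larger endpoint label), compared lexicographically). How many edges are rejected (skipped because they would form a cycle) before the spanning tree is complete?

Kruskal's algorithm — process edges by increasing weight (ties by edge label):
D–E (2): add — endpoints in different components.
E–G (2): add — endpoints in different components.
F–H (3): add — endpoints in different components.
E–I (6): add — endpoints in different components.
F–I (6): add — endpoints in different components.
A–D (7): add — endpoints in different components.
D–I (10): skip — D and I already connected.
C–H (11): add — endpoints in different components.
A–C (12): skip — A and C already connected.
B–D (12): add — endpoints in different components.
Edges rejected before the tree was complete: 2.

2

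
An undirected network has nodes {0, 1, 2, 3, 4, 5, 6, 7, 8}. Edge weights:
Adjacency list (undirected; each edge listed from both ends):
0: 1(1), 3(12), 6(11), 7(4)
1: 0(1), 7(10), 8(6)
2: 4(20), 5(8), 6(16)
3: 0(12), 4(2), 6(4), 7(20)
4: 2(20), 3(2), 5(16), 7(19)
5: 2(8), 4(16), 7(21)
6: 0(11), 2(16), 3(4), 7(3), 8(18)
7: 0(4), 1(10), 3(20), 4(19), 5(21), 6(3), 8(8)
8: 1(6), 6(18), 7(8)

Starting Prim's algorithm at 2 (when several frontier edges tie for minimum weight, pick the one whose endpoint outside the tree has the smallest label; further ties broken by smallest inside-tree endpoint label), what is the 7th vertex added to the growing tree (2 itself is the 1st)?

Grow the tree from 2 using Prim:
Step 1: cheapest edge leaving the tree is 2–5 (8); add 5.
Step 2: cheapest edge leaving the tree is 4–5 (16); add 4.
Step 3: cheapest edge leaving the tree is 3–4 (2); add 3.
Step 4: cheapest edge leaving the tree is 3–6 (4); add 6.
Step 5: cheapest edge leaving the tree is 6–7 (3); add 7.
Step 6: cheapest edge leaving the tree is 0–7 (4); add 0.
Step 7: cheapest edge leaving the tree is 0–1 (1); add 1.
Step 8: cheapest edge leaving the tree is 1–8 (6); add 8.
Vertex order: 2, 5, 4, 3, 6, 7, 0, 1, 8. The 7th vertex is 0.

0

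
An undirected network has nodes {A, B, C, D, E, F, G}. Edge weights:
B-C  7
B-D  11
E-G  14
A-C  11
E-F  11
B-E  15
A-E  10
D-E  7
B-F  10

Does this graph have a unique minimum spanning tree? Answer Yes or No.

No

Kruskal's algorithm — process edges by increasing weight (ties by edge label):
B-C (7): add. Components now {A} {B,C} {D} {E} {F} {G}
D-E (7): add. Components now {A} {B,C} {D,E} {F} {G}
A-E (10): add. Components now {A,D,E} {B,C} {F} {G}
B-F (10): add. Components now {A,D,E} {B,C,F} {G}
A-C (11): add. Components now {A,B,C,D,E,F} {G}
B-D (11): skip — B and D already connected.
E-F (11): skip — E and F already connected.
E-G (14): add. Components now {A,B,C,D,E,F,G}
Non-tree edge B-D has weight 11, equal to the heaviest edge on its tree cycle — swapping gives another MST of the same weight. Not unique.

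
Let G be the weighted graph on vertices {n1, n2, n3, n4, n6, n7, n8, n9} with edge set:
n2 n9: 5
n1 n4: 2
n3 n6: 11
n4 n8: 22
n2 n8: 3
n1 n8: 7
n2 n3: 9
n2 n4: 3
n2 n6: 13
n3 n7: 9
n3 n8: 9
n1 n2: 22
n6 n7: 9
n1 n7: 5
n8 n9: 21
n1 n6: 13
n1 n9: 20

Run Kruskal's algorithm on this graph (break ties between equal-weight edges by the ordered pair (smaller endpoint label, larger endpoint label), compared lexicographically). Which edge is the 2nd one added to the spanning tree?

Sort edges by weight, then run Kruskal:
n1 n4 (2): add — endpoints in different components.
n2 n4 (3): add — endpoints in different components.
n2 n8 (3): add — endpoints in different components.
n1 n7 (5): add — endpoints in different components.
n2 n9 (5): add — endpoints in different components.
n1 n8 (7): skip — n8 and n1 already connected.
n2 n3 (9): add — endpoints in different components.
n3 n7 (9): skip — n3 and n7 already connected.
n3 n8 (9): skip — n3 and n8 already connected.
n6 n7 (9): add — endpoints in different components.
The 2nd edge added is n2 n4.

n2-n4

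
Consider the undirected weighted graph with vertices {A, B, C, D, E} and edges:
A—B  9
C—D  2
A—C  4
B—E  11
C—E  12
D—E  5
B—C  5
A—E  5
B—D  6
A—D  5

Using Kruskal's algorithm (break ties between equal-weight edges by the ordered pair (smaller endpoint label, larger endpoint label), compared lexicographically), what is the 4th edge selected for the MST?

B-C

Sort edges by weight, then run Kruskal:
C—D (2): add — endpoints in different components.
A—C (4): add — endpoints in different components.
A—D (5): skip — A and D already connected.
A—E (5): add — endpoints in different components.
B—C (5): add — endpoints in different components.
The 4th edge added is B—C.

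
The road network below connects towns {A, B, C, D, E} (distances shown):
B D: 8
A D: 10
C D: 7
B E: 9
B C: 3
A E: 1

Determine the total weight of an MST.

Grow the tree from C using Prim:
Step 1: cheapest edge leaving the tree is B C (3); add B.
Step 2: cheapest edge leaving the tree is C D (7); add D.
Step 3: cheapest edge leaving the tree is B E (9); add E.
Step 4: cheapest edge leaving the tree is A E (1); add A.
MST edges: B C, C D, B E, A E; total weight 3+7+9+1 = 20.

20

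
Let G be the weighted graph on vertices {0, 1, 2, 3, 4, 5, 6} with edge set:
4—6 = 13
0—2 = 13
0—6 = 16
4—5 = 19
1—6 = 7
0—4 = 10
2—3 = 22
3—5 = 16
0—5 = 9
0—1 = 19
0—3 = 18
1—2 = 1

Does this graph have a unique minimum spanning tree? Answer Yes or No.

No

Sort edges by weight, then run Kruskal:
1—2 (1): add. Components now {0} {1,2} {3} {4} {5} {6}
1—6 (7): add. Components now {0} {1,2,6} {3} {4} {5}
0—5 (9): add. Components now {0,5} {1,2,6} {3} {4}
0—4 (10): add. Components now {0,4,5} {1,2,6} {3}
0—2 (13): add. Components now {0,1,2,4,5,6} {3}
4—6 (13): skip — 4 and 6 already connected.
0—6 (16): skip — 0 and 6 already connected.
3—5 (16): add. Components now {0,1,2,3,4,5,6}
Non-tree edge 4—6 has weight 13, equal to the heaviest edge on its tree cycle — swapping gives another MST of the same weight. Not unique.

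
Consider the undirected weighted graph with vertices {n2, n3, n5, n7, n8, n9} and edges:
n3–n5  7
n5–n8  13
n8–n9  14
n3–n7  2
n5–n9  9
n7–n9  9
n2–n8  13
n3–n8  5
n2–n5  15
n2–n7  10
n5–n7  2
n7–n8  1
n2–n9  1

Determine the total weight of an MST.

15

Grow the tree from n7 using Prim:
Step 1: frontier [n7–n8 1, n3–n7 2, n5–n7 2, n7–n9 9, n2–n7 10] → take n7–n8 (1); add n8.
Step 2: frontier [n3–n7 2, n5–n7 2, n7–n9 9, n2–n7 10, n3–n8 5, n2–n8 13, n5–n8 13, n8–n9 14] → take n3–n7 (2); add n3.
Step 3: frontier [n3–n5 7, n5–n7 2, n7–n9 9, n2–n7 10, n2–n8 13, n5–n8 13, n8–n9 14] → take n5–n7 (2); add n5.
Step 4: frontier [n5–n9 9, n2–n5 15, n7–n9 9, n2–n7 10, n2–n8 13, n8–n9 14] → take n5–n9 (9); add n9.
Step 5: frontier [n2–n5 15, n2–n7 10, n2–n8 13, n2–n9 1] → take n2–n9 (1); add n2.
MST edges: n7–n8, n3–n7, n5–n7, n5–n9, n2–n9; total weight 1+2+2+9+1 = 15.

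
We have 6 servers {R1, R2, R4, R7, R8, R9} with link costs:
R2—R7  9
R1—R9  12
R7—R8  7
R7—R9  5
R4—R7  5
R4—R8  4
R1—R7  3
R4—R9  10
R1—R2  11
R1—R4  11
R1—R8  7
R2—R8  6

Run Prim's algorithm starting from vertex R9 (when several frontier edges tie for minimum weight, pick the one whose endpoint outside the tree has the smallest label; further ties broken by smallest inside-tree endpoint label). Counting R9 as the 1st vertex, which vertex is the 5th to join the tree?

Grow the tree from R9 using Prim:
Step 1: frontier [R7—R9 5, R4—R9 10, R1—R9 12] → take R7—R9 (5); add R7.
Step 2: frontier [R1—R7 3, R4—R7 5, R7—R8 7, R2—R7 9, R4—R9 10, R1—R9 12] → take R1—R7 (3); add R1.
Step 3: frontier [R1—R8 7, R1—R2 11, R1—R4 11, R4—R7 5, R7—R8 7, R2—R7 9, R4—R9 10] → take R4—R7 (5); add R4.
Step 4: frontier [R1—R8 7, R1—R2 11, R4—R8 4, R7—R8 7, R2—R7 9] → take R4—R8 (4); add R8.
Step 5: frontier [R1—R2 11, R2—R7 9, R2—R8 6] → take R2—R8 (6); add R2.
Vertex order: R9, R7, R1, R4, R8, R2. The 5th vertex is R8.

R8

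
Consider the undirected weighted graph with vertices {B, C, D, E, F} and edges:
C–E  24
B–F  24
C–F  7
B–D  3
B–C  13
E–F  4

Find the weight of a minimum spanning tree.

27

Kruskal's algorithm — process edges by increasing weight (ties by edge label):
B–D (3): add. Components now {B,D} {C} {E} {F}
E–F (4): add. Components now {B,D} {C} {E,F}
C–F (7): add. Components now {B,D} {C,E,F}
B–C (13): add. Components now {B,C,D,E,F}
MST edges: B–D, E–F, C–F, B–C; total weight 3+4+7+13 = 27.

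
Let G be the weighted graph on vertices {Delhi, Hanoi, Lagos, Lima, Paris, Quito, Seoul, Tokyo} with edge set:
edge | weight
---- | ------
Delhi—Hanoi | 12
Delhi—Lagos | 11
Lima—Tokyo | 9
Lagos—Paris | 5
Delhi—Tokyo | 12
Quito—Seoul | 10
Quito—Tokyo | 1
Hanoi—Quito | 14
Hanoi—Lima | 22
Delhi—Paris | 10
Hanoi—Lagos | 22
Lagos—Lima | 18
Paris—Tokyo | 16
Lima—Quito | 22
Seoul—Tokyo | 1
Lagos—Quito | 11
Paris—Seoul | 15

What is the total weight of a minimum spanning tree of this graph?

Prim's algorithm from Quito:
Step 1: cheapest edge leaving the tree is Quito—Tokyo (1); add Tokyo.
Step 2: cheapest edge leaving the tree is Seoul—Tokyo (1); add Seoul.
Step 3: cheapest edge leaving the tree is Lima—Tokyo (9); add Lima.
Step 4: cheapest edge leaving the tree is Lagos—Quito (11); add Lagos.
Step 5: cheapest edge leaving the tree is Lagos—Paris (5); add Paris.
Step 6: cheapest edge leaving the tree is Delhi—Paris (10); add Delhi.
Step 7: cheapest edge leaving the tree is Delhi—Hanoi (12); add Hanoi.
MST edges: Quito—Tokyo, Seoul—Tokyo, Lima—Tokyo, Lagos—Quito, Lagos—Paris, Delhi—Paris, Delhi—Hanoi; total weight 1+1+9+11+5+10+12 = 49.

49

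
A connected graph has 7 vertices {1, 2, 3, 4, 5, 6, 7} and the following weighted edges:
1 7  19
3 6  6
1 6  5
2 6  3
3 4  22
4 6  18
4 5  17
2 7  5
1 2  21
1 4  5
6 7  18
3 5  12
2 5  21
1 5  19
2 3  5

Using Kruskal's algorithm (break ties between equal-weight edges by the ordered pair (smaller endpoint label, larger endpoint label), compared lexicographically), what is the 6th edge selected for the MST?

Kruskal's algorithm — process edges by increasing weight (ties by edge label):
2 6 (3): add — endpoints in different components.
1 4 (5): add — endpoints in different components.
1 6 (5): add — endpoints in different components.
2 3 (5): add — endpoints in different components.
2 7 (5): add — endpoints in different components.
3 6 (6): skip — 3 and 6 already connected.
3 5 (12): add — endpoints in different components.
The 6th edge added is 3 5.

3-5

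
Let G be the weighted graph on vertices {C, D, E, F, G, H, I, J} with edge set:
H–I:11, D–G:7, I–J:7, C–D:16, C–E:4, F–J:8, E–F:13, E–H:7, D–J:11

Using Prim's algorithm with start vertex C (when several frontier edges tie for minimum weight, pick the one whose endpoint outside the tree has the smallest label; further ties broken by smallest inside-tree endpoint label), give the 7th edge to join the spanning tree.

D-G

Prim, starting at C.
Step 1: cheapest edge leaving the tree is C–E (4); add E.
Step 2: cheapest edge leaving the tree is E–H (7); add H.
Step 3: cheapest edge leaving the tree is H–I (11); add I.
Step 4: cheapest edge leaving the tree is I–J (7); add J.
Step 5: cheapest edge leaving the tree is F–J (8); add F.
Step 6: cheapest edge leaving the tree is D–J (11); add D.
Step 7: cheapest edge leaving the tree is D–G (7); add G.
The 7th edge added is D–G.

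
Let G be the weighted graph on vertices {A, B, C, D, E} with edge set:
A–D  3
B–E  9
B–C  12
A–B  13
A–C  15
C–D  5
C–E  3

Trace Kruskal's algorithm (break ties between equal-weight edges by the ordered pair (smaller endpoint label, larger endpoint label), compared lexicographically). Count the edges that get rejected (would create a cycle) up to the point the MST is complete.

Kruskal: consider edges lightest-first.
A–D (3): add. Components now {A,D} {B} {C} {E}
C–E (3): add. Components now {A,D} {B} {C,E}
C–D (5): add. Components now {A,C,D,E} {B}
B–E (9): add. Components now {A,B,C,D,E}
Edges rejected before the tree was complete: 0.

0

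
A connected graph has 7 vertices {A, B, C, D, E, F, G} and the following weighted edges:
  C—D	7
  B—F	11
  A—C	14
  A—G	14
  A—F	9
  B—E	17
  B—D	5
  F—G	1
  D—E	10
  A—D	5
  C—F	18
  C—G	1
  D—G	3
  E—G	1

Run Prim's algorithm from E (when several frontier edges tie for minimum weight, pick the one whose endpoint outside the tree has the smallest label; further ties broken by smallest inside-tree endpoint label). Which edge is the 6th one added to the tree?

Prim, starting at E.
Step 1: cheapest edge leaving the tree is E—G (1); add G.
Step 2: cheapest edge leaving the tree is C—G (1); add C.
Step 3: cheapest edge leaving the tree is F—G (1); add F.
Step 4: cheapest edge leaving the tree is D—G (3); add D.
Step 5: cheapest edge leaving the tree is A—D (5); add A.
Step 6: cheapest edge leaving the tree is B—D (5); add B.
The 6th edge added is B—D.

B-D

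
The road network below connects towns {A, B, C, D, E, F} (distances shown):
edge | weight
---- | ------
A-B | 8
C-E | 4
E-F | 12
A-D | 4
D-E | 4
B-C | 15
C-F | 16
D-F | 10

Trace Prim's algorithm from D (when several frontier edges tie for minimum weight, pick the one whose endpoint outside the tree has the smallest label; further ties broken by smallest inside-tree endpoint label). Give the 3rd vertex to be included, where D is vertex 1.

Prim, starting at D.
Step 1: frontier [A-D 4, D-E 4, D-F 10] → take A-D (4); add A.
Step 2: frontier [A-B 8, D-E 4, D-F 10] → take D-E (4); add E.
Step 3: frontier [A-B 8, D-F 10, C-E 4, E-F 12] → take C-E (4); add C.
Step 4: frontier [A-B 8, B-C 15, C-F 16, D-F 10, E-F 12] → take A-B (8); add B.
Step 5: frontier [C-F 16, D-F 10, E-F 12] → take D-F (10); add F.
Vertex order: D, A, E, C, B, F. The 3rd vertex is E.

E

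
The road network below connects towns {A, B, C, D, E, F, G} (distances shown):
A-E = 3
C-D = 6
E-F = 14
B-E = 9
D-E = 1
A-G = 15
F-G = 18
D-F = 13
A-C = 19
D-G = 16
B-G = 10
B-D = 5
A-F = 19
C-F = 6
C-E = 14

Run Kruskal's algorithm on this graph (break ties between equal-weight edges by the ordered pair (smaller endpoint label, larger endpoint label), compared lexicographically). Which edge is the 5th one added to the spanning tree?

Sort edges by weight, then run Kruskal:
D-E (1): add. Components now {A} {B} {C} {D,E} {F} {G}
A-E (3): add. Components now {A,D,E} {B} {C} {F} {G}
B-D (5): add. Components now {A,B,D,E} {C} {F} {G}
C-D (6): add. Components now {A,B,C,D,E} {F} {G}
C-F (6): add. Components now {A,B,C,D,E,F} {G}
B-E (9): skip — B and E already connected.
B-G (10): add. Components now {A,B,C,D,E,F,G}
The 5th edge added is C-F.

C-F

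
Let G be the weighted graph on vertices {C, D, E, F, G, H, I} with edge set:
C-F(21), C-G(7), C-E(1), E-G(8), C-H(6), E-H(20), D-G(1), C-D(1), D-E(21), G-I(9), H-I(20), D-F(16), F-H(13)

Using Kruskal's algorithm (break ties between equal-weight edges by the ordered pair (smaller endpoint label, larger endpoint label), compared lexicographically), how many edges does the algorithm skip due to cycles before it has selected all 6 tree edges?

2

Kruskal: consider edges lightest-first.
C-D (1): add — endpoints in different components.
C-E (1): add — endpoints in different components.
D-G (1): add — endpoints in different components.
C-H (6): add — endpoints in different components.
C-G (7): skip — C and G already connected.
E-G (8): skip — E and G already connected.
G-I (9): add — endpoints in different components.
F-H (13): add — endpoints in different components.
Edges rejected before the tree was complete: 2.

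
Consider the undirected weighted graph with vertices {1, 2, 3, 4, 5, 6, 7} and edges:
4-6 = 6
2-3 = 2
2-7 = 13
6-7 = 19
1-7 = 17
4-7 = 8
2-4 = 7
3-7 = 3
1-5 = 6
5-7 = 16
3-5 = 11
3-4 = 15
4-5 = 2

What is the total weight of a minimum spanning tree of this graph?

Kruskal: consider edges lightest-first.
2-3 (2): add — endpoints in different components.
4-5 (2): add — endpoints in different components.
3-7 (3): add — endpoints in different components.
1-5 (6): add — endpoints in different components.
4-6 (6): add — endpoints in different components.
2-4 (7): add — endpoints in different components.
MST edges: 2-3, 4-5, 3-7, 1-5, 4-6, 2-4; total weight 2+2+3+6+6+7 = 26.

26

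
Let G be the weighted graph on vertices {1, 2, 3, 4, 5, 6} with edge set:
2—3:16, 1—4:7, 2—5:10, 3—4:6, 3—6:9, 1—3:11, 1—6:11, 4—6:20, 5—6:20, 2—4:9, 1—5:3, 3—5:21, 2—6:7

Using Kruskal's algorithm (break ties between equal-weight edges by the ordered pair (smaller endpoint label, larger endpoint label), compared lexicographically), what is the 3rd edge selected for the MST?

1-4

Sort edges by weight, then run Kruskal:
1—5 (3): add. Components now {1,5} {2} {3} {4} {6}
3—4 (6): add. Components now {1,5} {2} {3,4} {6}
1—4 (7): add. Components now {1,3,4,5} {2} {6}
2—6 (7): add. Components now {1,3,4,5} {2,6}
2—4 (9): add. Components now {1,2,3,4,5,6}
The 3rd edge added is 1—4.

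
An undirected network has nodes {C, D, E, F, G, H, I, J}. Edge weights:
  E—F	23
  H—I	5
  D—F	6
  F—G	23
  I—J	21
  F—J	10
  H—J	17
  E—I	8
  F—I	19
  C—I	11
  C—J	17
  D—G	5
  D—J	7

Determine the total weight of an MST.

Sort edges by weight, then run Kruskal:
D—G (5): add — endpoints in different components.
H—I (5): add — endpoints in different components.
D—F (6): add — endpoints in different components.
D—J (7): add — endpoints in different components.
E—I (8): add — endpoints in different components.
F—J (10): skip — F and J already connected.
C—I (11): add — endpoints in different components.
C—J (17): add — endpoints in different components.
MST edges: D—G, H—I, D—F, D—J, E—I, C—I, C—J; total weight 5+5+6+7+8+11+17 = 59.

59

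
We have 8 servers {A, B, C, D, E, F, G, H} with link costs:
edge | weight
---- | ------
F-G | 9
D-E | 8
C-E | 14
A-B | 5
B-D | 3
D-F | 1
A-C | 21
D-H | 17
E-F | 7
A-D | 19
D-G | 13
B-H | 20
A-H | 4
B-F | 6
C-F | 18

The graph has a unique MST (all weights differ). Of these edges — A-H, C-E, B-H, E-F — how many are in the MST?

3

Kruskal: consider edges lightest-first.
D-F (1): add — endpoints in different components.
B-D (3): add — endpoints in different components.
A-H (4): add — endpoints in different components.
A-B (5): add — endpoints in different components.
B-F (6): skip — B and F already connected.
E-F (7): add — endpoints in different components.
D-E (8): skip — D and E already connected.
F-G (9): add — endpoints in different components.
D-G (13): skip — D and G already connected.
C-E (14): add — endpoints in different components.
MST edge set: {D-F, B-D, A-H, A-B, E-F, F-G, C-E}.
Of the listed edges, {A-H, C-E, E-F} are in the MST → 3.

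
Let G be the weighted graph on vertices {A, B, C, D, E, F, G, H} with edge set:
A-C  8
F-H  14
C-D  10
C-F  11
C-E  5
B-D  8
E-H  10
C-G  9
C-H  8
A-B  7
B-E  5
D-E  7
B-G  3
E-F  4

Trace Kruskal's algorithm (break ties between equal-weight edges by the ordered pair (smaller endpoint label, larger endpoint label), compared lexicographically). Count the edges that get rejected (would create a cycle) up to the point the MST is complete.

Kruskal: consider edges lightest-first.
B-G (3): add — endpoints in different components.
E-F (4): add — endpoints in different components.
B-E (5): add — endpoints in different components.
C-E (5): add — endpoints in different components.
A-B (7): add — endpoints in different components.
D-E (7): add — endpoints in different components.
A-C (8): skip — A and C already connected.
B-D (8): skip — B and D already connected.
C-H (8): add — endpoints in different components.
Edges rejected before the tree was complete: 2.

2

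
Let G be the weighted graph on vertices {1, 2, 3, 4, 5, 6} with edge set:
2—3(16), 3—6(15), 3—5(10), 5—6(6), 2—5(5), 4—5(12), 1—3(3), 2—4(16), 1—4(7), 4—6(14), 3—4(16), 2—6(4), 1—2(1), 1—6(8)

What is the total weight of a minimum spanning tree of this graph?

20

Grow the tree from 3 using Prim:
Step 1: frontier [1—3 3, 3—5 10, 3—6 15, 2—3 16, 3—4 16] → take 1—3 (3); add 1.
Step 2: frontier [1—2 1, 1—4 7, 1—6 8, 3—5 10, 3—6 15, 2—3 16, 3—4 16] → take 1—2 (1); add 2.
Step 3: frontier [1—4 7, 1—6 8, 2—6 4, 2—5 5, 2—4 16, 3—5 10, 3—6 15, 3—4 16] → take 2—6 (4); add 6.
Step 4: frontier [1—4 7, 2—5 5, 2—4 16, 3—5 10, 3—4 16, 5—6 6, 4—6 14] → take 2—5 (5); add 5.
Step 5: frontier [1—4 7, 2—4 16, 3—4 16, 4—5 12, 4—6 14] → take 1—4 (7); add 4.
MST edges: 1—3, 1—2, 2—6, 2—5, 1—4; total weight 3+1+4+5+7 = 20.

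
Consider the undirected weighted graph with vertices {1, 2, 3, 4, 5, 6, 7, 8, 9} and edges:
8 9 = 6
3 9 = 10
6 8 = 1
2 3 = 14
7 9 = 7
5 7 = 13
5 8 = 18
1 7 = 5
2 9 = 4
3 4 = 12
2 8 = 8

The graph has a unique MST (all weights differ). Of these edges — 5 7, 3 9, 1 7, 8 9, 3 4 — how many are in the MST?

5

Kruskal's algorithm — process edges by increasing weight (ties by edge label):
6 8 (1): add — endpoints in different components.
2 9 (4): add — endpoints in different components.
1 7 (5): add — endpoints in different components.
8 9 (6): add — endpoints in different components.
7 9 (7): add — endpoints in different components.
2 8 (8): skip — 2 and 8 already connected.
3 9 (10): add — endpoints in different components.
3 4 (12): add — endpoints in different components.
5 7 (13): add — endpoints in different components.
MST edge set: {6 8, 2 9, 1 7, 8 9, 7 9, 3 9, 3 4, 5 7}.
Of the listed edges, {5 7, 3 9, 1 7, 8 9, 3 4} are in the MST → 5.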